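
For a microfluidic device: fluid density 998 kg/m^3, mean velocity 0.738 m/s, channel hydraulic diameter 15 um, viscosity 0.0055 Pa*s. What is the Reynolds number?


Step 1: Convert Dh to meters: Dh = 15e-6 m
Step 2: Re = rho * v * Dh / mu
Re = 998 * 0.738 * 15e-6 / 0.0055
Re = 2.009


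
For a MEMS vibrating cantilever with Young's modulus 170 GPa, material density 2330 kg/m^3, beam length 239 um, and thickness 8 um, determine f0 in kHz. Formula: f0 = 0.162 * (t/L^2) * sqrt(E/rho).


Step 1: Convert units to SI.
t_SI = 8e-6 m, L_SI = 239e-6 m
Step 2: Calculate sqrt(E/rho).
sqrt(170e9 / 2330) = 8541.74 m/s
Step 3: Compute f0.
f0 = 0.162 * 8e-6 / (239e-6)^2 * 8541.74 = 193800.8 Hz = 193.8 kHz


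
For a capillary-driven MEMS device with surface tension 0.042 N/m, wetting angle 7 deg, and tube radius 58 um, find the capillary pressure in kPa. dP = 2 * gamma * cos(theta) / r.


Step 1: cos(7 deg) = 0.9925
Step 2: Convert r to m: r = 58e-6 m
Step 3: dP = 2 * 0.042 * 0.9925 / 58e-6 = 1437.4 Pa
Step 4: Convert Pa to kPa (divide by 1000).
dP = 1.44 kPa


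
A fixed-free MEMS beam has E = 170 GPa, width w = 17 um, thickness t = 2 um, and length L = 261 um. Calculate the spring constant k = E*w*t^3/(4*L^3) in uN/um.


Step 1: Convert E to consistent units (1 GPa = 1000 uN/um^2).
E = 170 GPa = 170000 uN/um^2
Step 2: Compute t^3 = 2^3 = 8
Step 3: Compute L^3 = 261^3 = 17779581
Step 4: k = 170000 * 17 * 8 / (4 * 17779581)
k = 0.3251 uN/um


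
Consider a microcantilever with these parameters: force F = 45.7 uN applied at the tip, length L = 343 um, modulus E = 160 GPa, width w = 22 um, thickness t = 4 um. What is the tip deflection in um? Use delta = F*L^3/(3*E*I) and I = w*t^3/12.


Step 1: Calculate the second moment of area.
I = w * t^3 / 12 = 22 * 4^3 / 12 = 117.3333 um^4
Step 2: Convert E to consistent units (1 GPa = 1000 uN/um^2).
E = 160 GPa = 160000 uN/um^2
Step 3: Calculate tip deflection.
delta = F * L^3 / (3 * E * I)
delta = 45.7 * 343^3 / (3 * 160000 * 117.3333)
delta = 32.7443 um


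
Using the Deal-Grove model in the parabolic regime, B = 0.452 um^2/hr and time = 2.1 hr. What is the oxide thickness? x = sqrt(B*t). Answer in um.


Step 1: Compute B*t = 0.452 * 2.1 = 0.9492
Step 2: x = sqrt(0.9492)
x = 0.974 um


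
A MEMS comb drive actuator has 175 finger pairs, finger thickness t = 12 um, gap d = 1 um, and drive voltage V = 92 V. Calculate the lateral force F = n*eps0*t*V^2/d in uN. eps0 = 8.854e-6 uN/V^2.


Step 1: Parameters: n=175, eps0=8.854e-6 uN/V^2, t=12 um, V=92 V, d=1 um
Step 2: V^2 = 8464
Step 3: F = 175 * 8.854e-6 * 12 * 8464 / 1
F = 157.375 uN


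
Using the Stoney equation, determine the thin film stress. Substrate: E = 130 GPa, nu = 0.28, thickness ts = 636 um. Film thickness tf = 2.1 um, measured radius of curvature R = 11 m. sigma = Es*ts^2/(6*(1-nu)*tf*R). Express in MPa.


Step 1: Compute numerator: Es * ts^2 = 130 * 636^2 = 52584480 (GPa*um^2)
Step 2: Compute denominator (R in um): 6*(1-nu)*tf*R = 6*0.72*2.1*11e6 = 99792000.0 (um^2)
Step 3: sigma (GPa) = 52584480 / 99792000.0 = 5.26941e-01 GPa
Step 4: Convert to MPa (x1000): sigma = 526.9 MPa


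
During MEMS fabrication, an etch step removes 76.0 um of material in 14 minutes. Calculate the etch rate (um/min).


Step 1: Etch rate = depth / time
Step 2: rate = 76.0 / 14
rate = 5.429 um/min


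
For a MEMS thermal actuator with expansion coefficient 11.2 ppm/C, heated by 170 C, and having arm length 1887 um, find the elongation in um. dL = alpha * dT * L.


Step 1: Convert CTE: alpha = 11.2 ppm/C = 11.2e-6 /C
Step 2: dL = 11.2e-6 * 170 * 1887
dL = 3.5928 um


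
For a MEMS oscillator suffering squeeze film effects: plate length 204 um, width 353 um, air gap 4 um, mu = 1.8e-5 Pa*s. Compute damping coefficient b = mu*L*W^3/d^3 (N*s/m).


Step 1: Convert to SI.
L = 204e-6 m, W = 353e-6 m, d = 4e-6 m
Step 2: W^3 = (353e-6)^3 = 4.40e-11 m^3
Step 3: d^3 = (4e-6)^3 = 6.40e-17 m^3
Step 4: b = 1.8e-5 * 204e-6 * 4.40e-11 / 6.40e-17
b = 2.52e-03 N*s/m


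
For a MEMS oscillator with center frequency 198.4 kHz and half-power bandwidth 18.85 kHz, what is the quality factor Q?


Step 1: Q = f0 / bandwidth
Step 2: Q = 198.4 / 18.85
Q = 10.5


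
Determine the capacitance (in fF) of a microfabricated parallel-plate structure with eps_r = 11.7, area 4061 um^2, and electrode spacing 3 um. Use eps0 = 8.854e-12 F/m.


Step 1: Convert area to m^2: A = 4061e-12 m^2
Step 2: Convert gap to m: d = 3e-6 m
Step 3: C = eps0 * eps_r * A / d
C = 8.854e-12 * 11.7 * 4061e-12 / 3e-6
Step 4: Convert to fF (multiply by 1e15).
C = 140.23 fF


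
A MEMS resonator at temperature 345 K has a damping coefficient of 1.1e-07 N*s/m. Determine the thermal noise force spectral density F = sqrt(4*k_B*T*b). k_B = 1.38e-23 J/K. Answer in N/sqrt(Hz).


Step 1: Compute 4 * k_B * T * b
= 4 * 1.38e-23 * 345 * 1.1e-07
= 2.0948e-27 N^2/Hz
Step 2: F_noise = sqrt(2.0948e-27)
F_noise = 4.58e-14 N/sqrt(Hz)


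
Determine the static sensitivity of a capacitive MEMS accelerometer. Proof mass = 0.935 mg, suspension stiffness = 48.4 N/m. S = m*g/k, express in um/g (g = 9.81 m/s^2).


Step 1: Convert mass: m = 0.935 mg = 9.35e-07 kg
Step 2: S = m * g / k = 9.35e-07 * 9.81 / 48.4
Step 3: S = 1.90e-07 m/g
Step 4: Convert to um/g: S = 0.19 um/g


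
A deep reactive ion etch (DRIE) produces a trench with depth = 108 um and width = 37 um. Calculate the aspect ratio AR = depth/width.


Step 1: AR = depth / width
Step 2: AR = 108 / 37
AR = 2.9


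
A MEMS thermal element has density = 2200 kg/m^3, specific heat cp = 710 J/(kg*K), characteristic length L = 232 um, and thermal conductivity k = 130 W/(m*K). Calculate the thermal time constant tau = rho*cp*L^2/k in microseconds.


Step 1: Convert L to m: L = 232e-6 m
Step 2: L^2 = (232e-6)^2 = 5.3824e-08 m^2
Step 3: tau = 2200 * 710 * 5.3824e-08 / 130 = 6.4671606e-04 s
Step 4: Convert to microseconds (multiply by 1e6).
tau = 646.716 us


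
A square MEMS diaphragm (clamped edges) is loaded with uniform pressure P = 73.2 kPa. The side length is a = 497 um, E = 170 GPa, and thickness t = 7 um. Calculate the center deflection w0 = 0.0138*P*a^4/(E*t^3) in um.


Step 1: Convert pressure to compatible units (E is in GPa, so P in GPa).
P = 73.2 kPa = 73.2e-6 GPa
Step 2: Compute numerator: 0.0138 * P * a^4.
a^4 = 497^4 = 61013446081
numerator = 0.0138 * 73.2e-6 * 61013446081 = 6.16333e+04
Step 3: Compute denominator: E * t^3 = 170 * 7^3 = 58310
Step 4: w0 = numerator / denominator = 6.16333e+04 / 58310 = 1.057 um


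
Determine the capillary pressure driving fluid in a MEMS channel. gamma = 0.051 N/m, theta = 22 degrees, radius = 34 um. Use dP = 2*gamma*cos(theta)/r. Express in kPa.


Step 1: cos(22 deg) = 0.9272
Step 2: Convert r to m: r = 34e-6 m
Step 3: dP = 2 * 0.051 * 0.9272 / 34e-6 = 2781.6 Pa
Step 4: Convert Pa to kPa (divide by 1000).
dP = 2.78 kPa


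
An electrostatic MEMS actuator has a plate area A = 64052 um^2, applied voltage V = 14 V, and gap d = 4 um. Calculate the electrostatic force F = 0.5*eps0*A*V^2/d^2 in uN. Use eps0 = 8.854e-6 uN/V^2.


Step 1: Identify parameters.
eps0 = 8.854e-6 uN/V^2, A = 64052 um^2, V = 14 V, d = 4 um
Step 2: Compute V^2 = 14^2 = 196
Step 3: Compute d^2 = 4^2 = 16
Step 4: F = 0.5 * 8.854e-6 * 64052 * 196 / 16
F = 3.474 uN


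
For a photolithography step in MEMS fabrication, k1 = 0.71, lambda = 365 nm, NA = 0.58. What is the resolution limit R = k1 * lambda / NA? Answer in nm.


Step 1: Identify values: k1 = 0.71, lambda = 365 nm, NA = 0.58
Step 2: R = k1 * lambda / NA
R = 0.71 * 365 / 0.58
R = 446.8 nm


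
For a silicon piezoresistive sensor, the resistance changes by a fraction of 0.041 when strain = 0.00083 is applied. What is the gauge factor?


Step 1: Identify values.
dR/R = 0.041, strain = 0.00083
Step 2: GF = (dR/R) / strain = 0.041 / 0.00083
GF = 49.4


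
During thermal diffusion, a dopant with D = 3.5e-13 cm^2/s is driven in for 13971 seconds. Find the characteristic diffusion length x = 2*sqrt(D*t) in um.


Step 1: Compute D*t = 3.5e-13 * 13971 = 4.88985e-09 cm^2
Step 2: sqrt(D*t) = 6.99275e-05 cm
Step 3: x = 2 * 6.99275e-05 cm = 1.39855e-04 cm
Step 4: Convert to um (1 cm = 1e4 um): x = 1.399 um


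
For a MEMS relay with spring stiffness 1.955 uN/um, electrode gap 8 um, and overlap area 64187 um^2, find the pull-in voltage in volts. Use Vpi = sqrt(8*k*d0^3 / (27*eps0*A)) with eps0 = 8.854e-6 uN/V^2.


Step 1: Compute numerator: 8 * k * d0^3 = 8 * 1.955 * 8^3 = 8007.68
Step 2: Compute denominator: 27 * eps0 * A = 27 * 8.854e-6 * 64187 = 15.344416
Step 3: Vpi = sqrt(8007.68 / 15.344416)
Vpi = 22.84 V


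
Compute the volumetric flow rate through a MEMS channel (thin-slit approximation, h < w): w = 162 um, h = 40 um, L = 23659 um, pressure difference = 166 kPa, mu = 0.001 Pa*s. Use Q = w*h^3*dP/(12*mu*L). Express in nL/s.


Step 1: Convert all dimensions to SI (meters).
w = 162e-6 m, h = 40e-6 m, L = 23659e-6 m, dP = 166e3 Pa
Step 2: Q = w * h^3 * dP / (12 * mu * L)
Q = 162e-6 * (40e-6)^3 * 166e3 / (12 * 0.001 * 23659e-6) = 6.0621328e-09 m^3/s
Step 3: Convert Q from m^3/s to nL/s (1 m^3 = 1e12 nL, so multiply by 1e12).
Q = 6062.133 nL/s


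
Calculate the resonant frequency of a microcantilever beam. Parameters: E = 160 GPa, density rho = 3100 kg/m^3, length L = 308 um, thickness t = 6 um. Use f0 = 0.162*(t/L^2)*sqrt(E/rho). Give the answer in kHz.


Step 1: Convert units to SI.
t_SI = 6e-6 m, L_SI = 308e-6 m
Step 2: Calculate sqrt(E/rho).
sqrt(160e9 / 3100) = 7184.21 m/s
Step 3: Compute f0.
f0 = 0.162 * 6e-6 / (308e-6)^2 * 7184.21 = 73611.2 Hz = 73.61 kHz


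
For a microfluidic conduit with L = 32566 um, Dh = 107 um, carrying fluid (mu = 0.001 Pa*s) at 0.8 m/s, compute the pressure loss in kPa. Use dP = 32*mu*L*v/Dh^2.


Step 1: Convert to SI: L = 32566e-6 m, Dh = 107e-6 m
Step 2: dP = 32 * 0.001 * 32566e-6 * 0.8 / (107e-6)^2
Step 3: dP = 72817.68 Pa
Step 4: Convert to kPa: dP = 72.82 kPa


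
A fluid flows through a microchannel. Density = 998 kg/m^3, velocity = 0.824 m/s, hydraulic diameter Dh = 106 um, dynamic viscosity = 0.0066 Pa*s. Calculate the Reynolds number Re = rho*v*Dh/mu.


Step 1: Convert Dh to meters: Dh = 106e-6 m
Step 2: Re = rho * v * Dh / mu
Re = 998 * 0.824 * 106e-6 / 0.0066
Re = 13.207


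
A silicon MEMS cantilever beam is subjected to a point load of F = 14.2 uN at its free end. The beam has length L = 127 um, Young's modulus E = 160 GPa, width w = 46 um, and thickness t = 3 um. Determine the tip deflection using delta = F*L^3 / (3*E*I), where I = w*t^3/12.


Step 1: Calculate the second moment of area.
I = w * t^3 / 12 = 46 * 3^3 / 12 = 103.5 um^4
Step 2: Convert E to consistent units (1 GPa = 1000 uN/um^2).
E = 160 GPa = 160000 uN/um^2
Step 3: Calculate tip deflection.
delta = F * L^3 / (3 * E * I)
delta = 14.2 * 127^3 / (3 * 160000 * 103.5)
delta = 0.5855 um


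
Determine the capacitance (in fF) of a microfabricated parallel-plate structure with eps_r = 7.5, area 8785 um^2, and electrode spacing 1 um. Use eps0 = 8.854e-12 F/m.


Step 1: Convert area to m^2: A = 8785e-12 m^2
Step 2: Convert gap to m: d = 1e-6 m
Step 3: C = eps0 * eps_r * A / d
C = 8.854e-12 * 7.5 * 8785e-12 / 1e-6
Step 4: Convert to fF (multiply by 1e15).
C = 583.37 fF


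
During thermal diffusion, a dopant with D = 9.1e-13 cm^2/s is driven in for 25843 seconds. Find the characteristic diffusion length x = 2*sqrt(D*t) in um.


Step 1: Compute D*t = 9.1e-13 * 25843 = 2.351713e-08 cm^2
Step 2: sqrt(D*t) = 1.53353e-04 cm
Step 3: x = 2 * 1.53353e-04 cm = 3.06706e-04 cm
Step 4: Convert to um (1 cm = 1e4 um): x = 3.067 um


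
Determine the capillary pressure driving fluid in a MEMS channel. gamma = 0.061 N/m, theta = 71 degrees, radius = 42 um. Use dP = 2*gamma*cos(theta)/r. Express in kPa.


Step 1: cos(71 deg) = 0.3256
Step 2: Convert r to m: r = 42e-6 m
Step 3: dP = 2 * 0.061 * 0.3256 / 42e-6 = 945.8 Pa
Step 4: Convert Pa to kPa (divide by 1000).
dP = 0.95 kPa


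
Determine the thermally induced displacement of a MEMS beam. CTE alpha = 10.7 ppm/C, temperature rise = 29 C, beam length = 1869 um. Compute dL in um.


Step 1: Convert CTE: alpha = 10.7 ppm/C = 10.7e-6 /C
Step 2: dL = 10.7e-6 * 29 * 1869
dL = 0.58 um


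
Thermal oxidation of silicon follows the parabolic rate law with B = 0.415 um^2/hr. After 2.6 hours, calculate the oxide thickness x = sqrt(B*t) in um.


Step 1: Compute B*t = 0.415 * 2.6 = 1.079
Step 2: x = sqrt(1.079)
x = 1.039 um


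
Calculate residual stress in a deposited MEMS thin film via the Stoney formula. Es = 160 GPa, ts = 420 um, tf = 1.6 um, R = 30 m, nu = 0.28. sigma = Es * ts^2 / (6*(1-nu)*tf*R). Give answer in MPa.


Step 1: Compute numerator: Es * ts^2 = 160 * 420^2 = 28224000 (GPa*um^2)
Step 2: Compute denominator (R in um): 6*(1-nu)*tf*R = 6*0.72*1.6*30e6 = 207360000.0 (um^2)
Step 3: sigma (GPa) = 28224000 / 207360000.0 = 1.36111e-01 GPa
Step 4: Convert to MPa (x1000): sigma = 136.1 MPa


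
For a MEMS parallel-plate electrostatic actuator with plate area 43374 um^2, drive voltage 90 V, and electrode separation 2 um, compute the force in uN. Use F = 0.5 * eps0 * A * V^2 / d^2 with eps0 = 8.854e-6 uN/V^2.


Step 1: Identify parameters.
eps0 = 8.854e-6 uN/V^2, A = 43374 um^2, V = 90 V, d = 2 um
Step 2: Compute V^2 = 90^2 = 8100
Step 3: Compute d^2 = 2^2 = 4
Step 4: F = 0.5 * 8.854e-6 * 43374 * 8100 / 4
F = 388.834 uN


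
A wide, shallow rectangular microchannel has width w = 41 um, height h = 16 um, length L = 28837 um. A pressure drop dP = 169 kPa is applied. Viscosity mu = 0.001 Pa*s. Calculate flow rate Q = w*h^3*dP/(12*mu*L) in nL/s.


Step 1: Convert all dimensions to SI (meters).
w = 41e-6 m, h = 16e-6 m, L = 28837e-6 m, dP = 169e3 Pa
Step 2: Q = w * h^3 * dP / (12 * mu * L)
Q = 41e-6 * (16e-6)^3 * 169e3 / (12 * 0.001 * 28837e-6) = 8.201611e-11 m^3/s
Step 3: Convert Q from m^3/s to nL/s (1 m^3 = 1e12 nL, so multiply by 1e12).
Q = 82.016 nL/s


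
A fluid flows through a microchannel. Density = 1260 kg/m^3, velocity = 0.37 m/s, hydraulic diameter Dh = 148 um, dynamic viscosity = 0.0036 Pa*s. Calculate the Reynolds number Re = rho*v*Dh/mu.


Step 1: Convert Dh to meters: Dh = 148e-6 m
Step 2: Re = rho * v * Dh / mu
Re = 1260 * 0.37 * 148e-6 / 0.0036
Re = 19.166


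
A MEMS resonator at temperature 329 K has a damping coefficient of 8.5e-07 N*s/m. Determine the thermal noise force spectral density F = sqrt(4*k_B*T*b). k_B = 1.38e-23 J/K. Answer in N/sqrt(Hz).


Step 1: Compute 4 * k_B * T * b
= 4 * 1.38e-23 * 329 * 8.5e-07
= 1.5437e-26 N^2/Hz
Step 2: F_noise = sqrt(1.5437e-26)
F_noise = 1.24e-13 N/sqrt(Hz)


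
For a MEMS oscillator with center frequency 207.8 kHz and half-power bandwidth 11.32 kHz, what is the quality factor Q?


Step 1: Q = f0 / bandwidth
Step 2: Q = 207.8 / 11.32
Q = 18.4


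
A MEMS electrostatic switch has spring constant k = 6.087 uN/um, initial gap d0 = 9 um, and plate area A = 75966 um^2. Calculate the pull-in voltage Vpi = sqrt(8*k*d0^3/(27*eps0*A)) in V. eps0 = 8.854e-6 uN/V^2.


Step 1: Compute numerator: 8 * k * d0^3 = 8 * 6.087 * 9^3 = 35499.384
Step 2: Compute denominator: 27 * eps0 * A = 27 * 8.854e-6 * 75966 = 18.16028
Step 3: Vpi = sqrt(35499.384 / 18.16028)
Vpi = 44.21 V


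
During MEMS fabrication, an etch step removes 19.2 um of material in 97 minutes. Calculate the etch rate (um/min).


Step 1: Etch rate = depth / time
Step 2: rate = 19.2 / 97
rate = 0.198 um/min


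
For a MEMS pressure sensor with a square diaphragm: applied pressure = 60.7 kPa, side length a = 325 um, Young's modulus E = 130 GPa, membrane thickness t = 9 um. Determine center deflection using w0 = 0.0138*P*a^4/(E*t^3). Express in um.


Step 1: Convert pressure to compatible units (E is in GPa, so P in GPa).
P = 60.7 kPa = 60.7e-6 GPa
Step 2: Compute numerator: 0.0138 * P * a^4.
a^4 = 325^4 = 11156640625
numerator = 0.0138 * 60.7e-6 * 11156640625 = 9.3455e+03
Step 3: Compute denominator: E * t^3 = 130 * 9^3 = 94770
Step 4: w0 = numerator / denominator = 9.3455e+03 / 94770 = 0.0986 um


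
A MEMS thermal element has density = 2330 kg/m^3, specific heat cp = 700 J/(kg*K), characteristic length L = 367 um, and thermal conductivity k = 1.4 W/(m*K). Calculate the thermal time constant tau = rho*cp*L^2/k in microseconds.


Step 1: Convert L to m: L = 367e-6 m
Step 2: L^2 = (367e-6)^2 = 1.34689e-07 m^2
Step 3: tau = 2330 * 700 * 1.34689e-07 / 1.4 = 1.56912685e-01 s
Step 4: Convert to microseconds (multiply by 1e6).
tau = 156912.685 us


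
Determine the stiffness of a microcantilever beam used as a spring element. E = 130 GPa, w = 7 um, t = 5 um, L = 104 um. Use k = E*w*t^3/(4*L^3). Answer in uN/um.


Step 1: Convert E to consistent units (1 GPa = 1000 uN/um^2).
E = 130 GPa = 130000 uN/um^2
Step 2: Compute t^3 = 5^3 = 125
Step 3: Compute L^3 = 104^3 = 1124864
Step 4: k = 130000 * 7 * 125 / (4 * 1124864)
k = 25.2808 uN/um


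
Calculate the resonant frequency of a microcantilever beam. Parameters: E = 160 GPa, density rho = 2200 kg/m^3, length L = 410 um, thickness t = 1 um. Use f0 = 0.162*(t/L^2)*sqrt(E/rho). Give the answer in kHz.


Step 1: Convert units to SI.
t_SI = 1e-6 m, L_SI = 410e-6 m
Step 2: Calculate sqrt(E/rho).
sqrt(160e9 / 2200) = 8528.03 m/s
Step 3: Compute f0.
f0 = 0.162 * 1e-6 / (410e-6)^2 * 8528.03 = 8218.6 Hz = 8.22 kHz


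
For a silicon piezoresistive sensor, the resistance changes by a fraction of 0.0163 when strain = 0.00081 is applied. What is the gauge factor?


Step 1: Identify values.
dR/R = 0.0163, strain = 0.00081
Step 2: GF = (dR/R) / strain = 0.0163 / 0.00081
GF = 20.1


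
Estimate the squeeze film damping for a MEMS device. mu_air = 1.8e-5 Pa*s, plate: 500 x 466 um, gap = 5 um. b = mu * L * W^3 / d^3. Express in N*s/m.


Step 1: Convert to SI.
L = 500e-6 m, W = 466e-6 m, d = 5e-6 m
Step 2: W^3 = (466e-6)^3 = 1.01e-10 m^3
Step 3: d^3 = (5e-6)^3 = 1.25e-16 m^3
Step 4: b = 1.8e-5 * 500e-6 * 1.01e-10 / 1.25e-16
b = 7.29e-03 N*s/m


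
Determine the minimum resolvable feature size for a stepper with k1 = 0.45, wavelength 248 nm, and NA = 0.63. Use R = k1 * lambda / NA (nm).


Step 1: Identify values: k1 = 0.45, lambda = 248 nm, NA = 0.63
Step 2: R = k1 * lambda / NA
R = 0.45 * 248 / 0.63
R = 177.1 nm


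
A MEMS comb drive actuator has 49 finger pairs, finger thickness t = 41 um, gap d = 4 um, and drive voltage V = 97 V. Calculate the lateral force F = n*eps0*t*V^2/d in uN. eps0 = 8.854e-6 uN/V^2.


Step 1: Parameters: n=49, eps0=8.854e-6 uN/V^2, t=41 um, V=97 V, d=4 um
Step 2: V^2 = 9409
Step 3: F = 49 * 8.854e-6 * 41 * 9409 / 4
F = 41.841 uN


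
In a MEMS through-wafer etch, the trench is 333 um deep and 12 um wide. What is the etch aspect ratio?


Step 1: AR = depth / width
Step 2: AR = 333 / 12
AR = 27.8


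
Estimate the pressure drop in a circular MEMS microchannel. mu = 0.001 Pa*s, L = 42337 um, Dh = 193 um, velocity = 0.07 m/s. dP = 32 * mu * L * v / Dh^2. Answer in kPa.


Step 1: Convert to SI: L = 42337e-6 m, Dh = 193e-6 m
Step 2: dP = 32 * 0.001 * 42337e-6 * 0.07 / (193e-6)^2
Step 3: dP = 2545.97 Pa
Step 4: Convert to kPa: dP = 2.55 kPa


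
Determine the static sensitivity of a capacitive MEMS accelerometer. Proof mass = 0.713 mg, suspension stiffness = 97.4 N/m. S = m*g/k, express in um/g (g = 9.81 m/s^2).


Step 1: Convert mass: m = 0.713 mg = 7.13e-07 kg
Step 2: S = m * g / k = 7.13e-07 * 9.81 / 97.4
Step 3: S = 7.18e-08 m/g
Step 4: Convert to um/g: S = 0.072 um/g


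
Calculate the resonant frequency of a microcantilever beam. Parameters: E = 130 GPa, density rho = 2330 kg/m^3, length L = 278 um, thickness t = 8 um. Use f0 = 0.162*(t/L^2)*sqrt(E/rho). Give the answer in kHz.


Step 1: Convert units to SI.
t_SI = 8e-6 m, L_SI = 278e-6 m
Step 2: Calculate sqrt(E/rho).
sqrt(130e9 / 2330) = 7469.54 m/s
Step 3: Compute f0.
f0 = 0.162 * 8e-6 / (278e-6)^2 * 7469.54 = 125259.1 Hz = 125.26 kHz


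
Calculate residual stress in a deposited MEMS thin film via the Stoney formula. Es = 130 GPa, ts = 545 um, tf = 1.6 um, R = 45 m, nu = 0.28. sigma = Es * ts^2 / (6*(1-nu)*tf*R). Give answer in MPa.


Step 1: Compute numerator: Es * ts^2 = 130 * 545^2 = 38613250 (GPa*um^2)
Step 2: Compute denominator (R in um): 6*(1-nu)*tf*R = 6*0.72*1.6*45e6 = 311040000.0 (um^2)
Step 3: sigma (GPa) = 38613250 / 311040000.0 = 1.24142e-01 GPa
Step 4: Convert to MPa (x1000): sigma = 124.1 MPa


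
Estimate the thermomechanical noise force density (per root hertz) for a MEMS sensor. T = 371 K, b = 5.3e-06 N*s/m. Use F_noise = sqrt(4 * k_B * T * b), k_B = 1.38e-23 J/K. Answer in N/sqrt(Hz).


Step 1: Compute 4 * k_B * T * b
= 4 * 1.38e-23 * 371 * 5.3e-06
= 1.0854e-25 N^2/Hz
Step 2: F_noise = sqrt(1.0854e-25)
F_noise = 3.29e-13 N/sqrt(Hz)


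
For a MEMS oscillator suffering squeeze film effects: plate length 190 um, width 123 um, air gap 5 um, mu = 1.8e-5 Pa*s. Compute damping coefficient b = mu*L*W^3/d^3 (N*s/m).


Step 1: Convert to SI.
L = 190e-6 m, W = 123e-6 m, d = 5e-6 m
Step 2: W^3 = (123e-6)^3 = 1.86e-12 m^3
Step 3: d^3 = (5e-6)^3 = 1.25e-16 m^3
Step 4: b = 1.8e-5 * 190e-6 * 1.86e-12 / 1.25e-16
b = 5.09e-05 N*s/m


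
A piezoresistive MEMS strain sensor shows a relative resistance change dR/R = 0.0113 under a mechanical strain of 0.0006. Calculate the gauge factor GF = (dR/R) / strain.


Step 1: Identify values.
dR/R = 0.0113, strain = 0.0006
Step 2: GF = (dR/R) / strain = 0.0113 / 0.0006
GF = 18.8


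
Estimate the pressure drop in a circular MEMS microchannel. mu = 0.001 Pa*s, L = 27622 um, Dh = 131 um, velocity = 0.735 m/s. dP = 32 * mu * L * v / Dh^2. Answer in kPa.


Step 1: Convert to SI: L = 27622e-6 m, Dh = 131e-6 m
Step 2: dP = 32 * 0.001 * 27622e-6 * 0.735 / (131e-6)^2
Step 3: dP = 37857.32 Pa
Step 4: Convert to kPa: dP = 37.86 kPa


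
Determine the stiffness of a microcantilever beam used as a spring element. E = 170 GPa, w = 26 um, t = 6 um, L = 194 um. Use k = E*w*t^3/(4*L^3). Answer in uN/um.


Step 1: Convert E to consistent units (1 GPa = 1000 uN/um^2).
E = 170 GPa = 170000 uN/um^2
Step 2: Compute t^3 = 6^3 = 216
Step 3: Compute L^3 = 194^3 = 7301384
Step 4: k = 170000 * 26 * 216 / (4 * 7301384)
k = 32.6897 uN/um


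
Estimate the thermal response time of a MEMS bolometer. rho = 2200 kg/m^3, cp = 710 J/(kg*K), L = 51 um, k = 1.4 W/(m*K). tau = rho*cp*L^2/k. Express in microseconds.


Step 1: Convert L to m: L = 51e-6 m
Step 2: L^2 = (51e-6)^2 = 2.601e-09 m^2
Step 3: tau = 2200 * 710 * 2.601e-09 / 1.4 = 2.90197286e-03 s
Step 4: Convert to microseconds (multiply by 1e6).
tau = 2901.973 us


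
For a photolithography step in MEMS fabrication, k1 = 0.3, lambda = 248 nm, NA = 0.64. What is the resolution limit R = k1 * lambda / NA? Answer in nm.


Step 1: Identify values: k1 = 0.3, lambda = 248 nm, NA = 0.64
Step 2: R = k1 * lambda / NA
R = 0.3 * 248 / 0.64
R = 116.2 nm


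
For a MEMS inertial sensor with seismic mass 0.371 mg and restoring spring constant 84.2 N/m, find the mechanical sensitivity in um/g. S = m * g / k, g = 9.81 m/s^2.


Step 1: Convert mass: m = 0.371 mg = 3.71e-07 kg
Step 2: S = m * g / k = 3.71e-07 * 9.81 / 84.2
Step 3: S = 4.32e-08 m/g
Step 4: Convert to um/g: S = 0.043 um/g


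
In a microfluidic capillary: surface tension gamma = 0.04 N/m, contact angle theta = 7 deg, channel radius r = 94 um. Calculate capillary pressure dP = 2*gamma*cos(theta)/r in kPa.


Step 1: cos(7 deg) = 0.9925
Step 2: Convert r to m: r = 94e-6 m
Step 3: dP = 2 * 0.04 * 0.9925 / 94e-6 = 844.7 Pa
Step 4: Convert Pa to kPa (divide by 1000).
dP = 0.84 kPa


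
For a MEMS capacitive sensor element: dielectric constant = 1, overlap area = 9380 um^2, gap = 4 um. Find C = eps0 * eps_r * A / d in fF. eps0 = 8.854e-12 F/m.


Step 1: Convert area to m^2: A = 9380e-12 m^2
Step 2: Convert gap to m: d = 4e-6 m
Step 3: C = eps0 * eps_r * A / d
C = 8.854e-12 * 1 * 9380e-12 / 4e-6
Step 4: Convert to fF (multiply by 1e15).
C = 20.76 fF


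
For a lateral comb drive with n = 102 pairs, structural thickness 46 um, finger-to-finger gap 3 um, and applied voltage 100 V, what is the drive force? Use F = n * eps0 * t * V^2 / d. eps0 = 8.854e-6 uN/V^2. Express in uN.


Step 1: Parameters: n=102, eps0=8.854e-6 uN/V^2, t=46 um, V=100 V, d=3 um
Step 2: V^2 = 10000
Step 3: F = 102 * 8.854e-6 * 46 * 10000 / 3
F = 138.477 uN


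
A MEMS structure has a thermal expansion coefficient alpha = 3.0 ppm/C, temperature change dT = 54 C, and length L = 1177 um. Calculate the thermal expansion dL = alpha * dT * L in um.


Step 1: Convert CTE: alpha = 3.0 ppm/C = 3.0e-6 /C
Step 2: dL = 3.0e-6 * 54 * 1177
dL = 0.1907 um


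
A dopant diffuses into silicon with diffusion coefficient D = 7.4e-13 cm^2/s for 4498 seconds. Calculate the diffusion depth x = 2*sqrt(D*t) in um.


Step 1: Compute D*t = 7.4e-13 * 4498 = 3.32852e-09 cm^2
Step 2: sqrt(D*t) = 5.76933e-05 cm
Step 3: x = 2 * 5.76933e-05 cm = 1.153866e-04 cm
Step 4: Convert to um (1 cm = 1e4 um): x = 1.154 um


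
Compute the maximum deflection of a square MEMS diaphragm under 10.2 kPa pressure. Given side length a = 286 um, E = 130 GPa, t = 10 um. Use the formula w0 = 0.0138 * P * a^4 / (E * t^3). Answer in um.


Step 1: Convert pressure to compatible units (E is in GPa, so P in GPa).
P = 10.2 kPa = 10.2e-6 GPa
Step 2: Compute numerator: 0.0138 * P * a^4.
a^4 = 286^4 = 6690585616
numerator = 0.0138 * 10.2e-6 * 6690585616 = 9.418e+02
Step 3: Compute denominator: E * t^3 = 130 * 10^3 = 130000
Step 4: w0 = numerator / denominator = 9.418e+02 / 130000 = 0.0072 um


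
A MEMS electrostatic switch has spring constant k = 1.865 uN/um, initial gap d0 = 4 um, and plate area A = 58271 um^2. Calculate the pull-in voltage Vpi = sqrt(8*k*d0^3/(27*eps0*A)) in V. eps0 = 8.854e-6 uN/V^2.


Step 1: Compute numerator: 8 * k * d0^3 = 8 * 1.865 * 4^3 = 954.88
Step 2: Compute denominator: 27 * eps0 * A = 27 * 8.854e-6 * 58271 = 13.930149
Step 3: Vpi = sqrt(954.88 / 13.930149)
Vpi = 8.28 V


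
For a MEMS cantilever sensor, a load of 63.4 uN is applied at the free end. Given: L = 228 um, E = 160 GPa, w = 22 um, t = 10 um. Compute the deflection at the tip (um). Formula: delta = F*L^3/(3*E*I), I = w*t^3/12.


Step 1: Calculate the second moment of area.
I = w * t^3 / 12 = 22 * 10^3 / 12 = 1833.3333 um^4
Step 2: Convert E to consistent units (1 GPa = 1000 uN/um^2).
E = 160 GPa = 160000 uN/um^2
Step 3: Calculate tip deflection.
delta = F * L^3 / (3 * E * I)
delta = 63.4 * 228^3 / (3 * 160000 * 1833.3333)
delta = 0.8539 um


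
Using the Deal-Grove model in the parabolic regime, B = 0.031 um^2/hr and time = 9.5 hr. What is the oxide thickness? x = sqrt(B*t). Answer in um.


Step 1: Compute B*t = 0.031 * 9.5 = 0.2945
Step 2: x = sqrt(0.2945)
x = 0.543 um


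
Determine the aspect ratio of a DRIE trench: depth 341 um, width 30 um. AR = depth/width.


Step 1: AR = depth / width
Step 2: AR = 341 / 30
AR = 11.4


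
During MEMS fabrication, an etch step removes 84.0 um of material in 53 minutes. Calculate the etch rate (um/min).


Step 1: Etch rate = depth / time
Step 2: rate = 84.0 / 53
rate = 1.585 um/min


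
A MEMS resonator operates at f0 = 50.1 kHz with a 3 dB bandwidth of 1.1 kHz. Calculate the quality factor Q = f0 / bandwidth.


Step 1: Q = f0 / bandwidth
Step 2: Q = 50.1 / 1.1
Q = 45.5


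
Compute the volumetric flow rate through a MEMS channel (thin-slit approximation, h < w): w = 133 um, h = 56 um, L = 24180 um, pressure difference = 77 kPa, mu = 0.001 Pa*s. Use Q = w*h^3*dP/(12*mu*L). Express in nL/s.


Step 1: Convert all dimensions to SI (meters).
w = 133e-6 m, h = 56e-6 m, L = 24180e-6 m, dP = 77e3 Pa
Step 2: Q = w * h^3 * dP / (12 * mu * L)
Q = 133e-6 * (56e-6)^3 * 77e3 / (12 * 0.001 * 24180e-6) = 6.19824737e-09 m^3/s
Step 3: Convert Q from m^3/s to nL/s (1 m^3 = 1e12 nL, so multiply by 1e12).
Q = 6198.247 nL/s


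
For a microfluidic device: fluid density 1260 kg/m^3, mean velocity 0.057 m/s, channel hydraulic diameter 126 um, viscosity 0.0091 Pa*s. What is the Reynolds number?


Step 1: Convert Dh to meters: Dh = 126e-6 m
Step 2: Re = rho * v * Dh / mu
Re = 1260 * 0.057 * 126e-6 / 0.0091
Re = 0.994


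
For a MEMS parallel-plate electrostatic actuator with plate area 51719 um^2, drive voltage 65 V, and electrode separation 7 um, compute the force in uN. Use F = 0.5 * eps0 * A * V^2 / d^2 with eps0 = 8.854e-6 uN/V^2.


Step 1: Identify parameters.
eps0 = 8.854e-6 uN/V^2, A = 51719 um^2, V = 65 V, d = 7 um
Step 2: Compute V^2 = 65^2 = 4225
Step 3: Compute d^2 = 7^2 = 49
Step 4: F = 0.5 * 8.854e-6 * 51719 * 4225 / 49
F = 19.742 uN


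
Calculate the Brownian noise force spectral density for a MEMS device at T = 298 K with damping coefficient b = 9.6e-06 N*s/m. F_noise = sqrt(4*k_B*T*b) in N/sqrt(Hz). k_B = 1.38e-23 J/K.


Step 1: Compute 4 * k_B * T * b
= 4 * 1.38e-23 * 298 * 9.6e-06
= 1.5792e-25 N^2/Hz
Step 2: F_noise = sqrt(1.5792e-25)
F_noise = 3.97e-13 N/sqrt(Hz)


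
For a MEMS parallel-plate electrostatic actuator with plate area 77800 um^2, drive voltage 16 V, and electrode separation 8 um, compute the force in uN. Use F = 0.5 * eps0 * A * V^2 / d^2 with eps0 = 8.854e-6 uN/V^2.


Step 1: Identify parameters.
eps0 = 8.854e-6 uN/V^2, A = 77800 um^2, V = 16 V, d = 8 um
Step 2: Compute V^2 = 16^2 = 256
Step 3: Compute d^2 = 8^2 = 64
Step 4: F = 0.5 * 8.854e-6 * 77800 * 256 / 64
F = 1.378 uN


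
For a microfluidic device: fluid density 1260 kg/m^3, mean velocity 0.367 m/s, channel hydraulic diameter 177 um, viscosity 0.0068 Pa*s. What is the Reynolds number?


Step 1: Convert Dh to meters: Dh = 177e-6 m
Step 2: Re = rho * v * Dh / mu
Re = 1260 * 0.367 * 177e-6 / 0.0068
Re = 12.037


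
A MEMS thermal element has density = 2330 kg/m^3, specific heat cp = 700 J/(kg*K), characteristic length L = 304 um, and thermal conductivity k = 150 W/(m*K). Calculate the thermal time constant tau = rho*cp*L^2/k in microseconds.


Step 1: Convert L to m: L = 304e-6 m
Step 2: L^2 = (304e-6)^2 = 9.2416e-08 m^2
Step 3: tau = 2330 * 700 * 9.2416e-08 / 150 = 1.00487e-03 s
Step 4: Convert to microseconds (multiply by 1e6).
tau = 1004.87 us


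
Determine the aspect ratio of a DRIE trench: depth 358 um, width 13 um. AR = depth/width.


Step 1: AR = depth / width
Step 2: AR = 358 / 13
AR = 27.5


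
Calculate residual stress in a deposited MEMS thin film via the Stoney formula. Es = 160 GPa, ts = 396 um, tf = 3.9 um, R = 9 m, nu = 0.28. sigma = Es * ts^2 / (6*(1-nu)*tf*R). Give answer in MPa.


Step 1: Compute numerator: Es * ts^2 = 160 * 396^2 = 25090560 (GPa*um^2)
Step 2: Compute denominator (R in um): 6*(1-nu)*tf*R = 6*0.72*3.9*9e6 = 151632000.0 (um^2)
Step 3: sigma (GPa) = 25090560 / 151632000.0 = 1.6547e-01 GPa
Step 4: Convert to MPa (x1000): sigma = 165.5 MPa


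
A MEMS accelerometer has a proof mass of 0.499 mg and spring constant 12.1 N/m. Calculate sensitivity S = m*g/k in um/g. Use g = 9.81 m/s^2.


Step 1: Convert mass: m = 0.499 mg = 4.99e-07 kg
Step 2: S = m * g / k = 4.99e-07 * 9.81 / 12.1
Step 3: S = 4.05e-07 m/g
Step 4: Convert to um/g: S = 0.405 um/g


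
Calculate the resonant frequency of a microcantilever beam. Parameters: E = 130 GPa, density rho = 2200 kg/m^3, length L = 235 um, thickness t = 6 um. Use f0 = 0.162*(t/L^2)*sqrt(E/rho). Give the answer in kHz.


Step 1: Convert units to SI.
t_SI = 6e-6 m, L_SI = 235e-6 m
Step 2: Calculate sqrt(E/rho).
sqrt(130e9 / 2200) = 7687.06 m/s
Step 3: Compute f0.
f0 = 0.162 * 6e-6 / (235e-6)^2 * 7687.06 = 135297.8 Hz = 135.3 kHz


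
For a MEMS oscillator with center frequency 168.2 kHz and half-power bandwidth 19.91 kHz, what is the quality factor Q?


Step 1: Q = f0 / bandwidth
Step 2: Q = 168.2 / 19.91
Q = 8.4


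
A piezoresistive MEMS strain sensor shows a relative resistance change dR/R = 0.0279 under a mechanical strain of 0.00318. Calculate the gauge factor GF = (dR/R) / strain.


Step 1: Identify values.
dR/R = 0.0279, strain = 0.00318
Step 2: GF = (dR/R) / strain = 0.0279 / 0.00318
GF = 8.8


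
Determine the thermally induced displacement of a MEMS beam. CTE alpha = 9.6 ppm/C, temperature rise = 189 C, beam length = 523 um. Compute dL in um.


Step 1: Convert CTE: alpha = 9.6 ppm/C = 9.6e-6 /C
Step 2: dL = 9.6e-6 * 189 * 523
dL = 0.9489 um


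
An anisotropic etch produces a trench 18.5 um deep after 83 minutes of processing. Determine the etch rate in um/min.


Step 1: Etch rate = depth / time
Step 2: rate = 18.5 / 83
rate = 0.223 um/min


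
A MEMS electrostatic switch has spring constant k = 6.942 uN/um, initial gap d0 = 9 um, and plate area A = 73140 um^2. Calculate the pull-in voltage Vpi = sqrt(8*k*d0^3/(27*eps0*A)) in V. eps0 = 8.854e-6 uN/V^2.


Step 1: Compute numerator: 8 * k * d0^3 = 8 * 6.942 * 9^3 = 40485.744
Step 2: Compute denominator: 27 * eps0 * A = 27 * 8.854e-6 * 73140 = 17.484702
Step 3: Vpi = sqrt(40485.744 / 17.484702)
Vpi = 48.12 V


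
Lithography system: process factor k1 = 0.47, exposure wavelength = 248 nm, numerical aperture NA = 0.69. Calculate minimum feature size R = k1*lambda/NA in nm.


Step 1: Identify values: k1 = 0.47, lambda = 248 nm, NA = 0.69
Step 2: R = k1 * lambda / NA
R = 0.47 * 248 / 0.69
R = 168.9 nm


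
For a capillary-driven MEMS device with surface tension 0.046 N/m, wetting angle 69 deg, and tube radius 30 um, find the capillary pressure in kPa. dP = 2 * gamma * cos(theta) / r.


Step 1: cos(69 deg) = 0.3584
Step 2: Convert r to m: r = 30e-6 m
Step 3: dP = 2 * 0.046 * 0.3584 / 30e-6 = 1099.1 Pa
Step 4: Convert Pa to kPa (divide by 1000).
dP = 1.1 kPa


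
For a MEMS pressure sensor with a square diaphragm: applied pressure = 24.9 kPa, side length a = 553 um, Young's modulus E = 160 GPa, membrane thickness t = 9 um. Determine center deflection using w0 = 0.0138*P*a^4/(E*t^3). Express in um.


Step 1: Convert pressure to compatible units (E is in GPa, so P in GPa).
P = 24.9 kPa = 24.9e-6 GPa
Step 2: Compute numerator: 0.0138 * P * a^4.
a^4 = 553^4 = 93519144481
numerator = 0.0138 * 24.9e-6 * 93519144481 = 3.2135e+04
Step 3: Compute denominator: E * t^3 = 160 * 9^3 = 116640
Step 4: w0 = numerator / denominator = 3.2135e+04 / 116640 = 0.2755 um


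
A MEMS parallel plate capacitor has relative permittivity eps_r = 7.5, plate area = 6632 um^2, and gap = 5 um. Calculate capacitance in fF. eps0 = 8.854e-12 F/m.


Step 1: Convert area to m^2: A = 6632e-12 m^2
Step 2: Convert gap to m: d = 5e-6 m
Step 3: C = eps0 * eps_r * A / d
C = 8.854e-12 * 7.5 * 6632e-12 / 5e-6
Step 4: Convert to fF (multiply by 1e15).
C = 88.08 fF


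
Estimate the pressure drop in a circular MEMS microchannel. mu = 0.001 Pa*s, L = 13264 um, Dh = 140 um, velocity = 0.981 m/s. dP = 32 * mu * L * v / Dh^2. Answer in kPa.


Step 1: Convert to SI: L = 13264e-6 m, Dh = 140e-6 m
Step 2: dP = 32 * 0.001 * 13264e-6 * 0.981 / (140e-6)^2
Step 3: dP = 21244.06 Pa
Step 4: Convert to kPa: dP = 21.24 kPa


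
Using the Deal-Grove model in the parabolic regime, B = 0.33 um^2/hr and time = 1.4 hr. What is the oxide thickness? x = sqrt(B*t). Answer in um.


Step 1: Compute B*t = 0.33 * 1.4 = 0.462
Step 2: x = sqrt(0.462)
x = 0.68 um


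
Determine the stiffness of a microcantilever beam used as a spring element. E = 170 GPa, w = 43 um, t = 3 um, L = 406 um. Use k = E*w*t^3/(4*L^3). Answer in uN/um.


Step 1: Convert E to consistent units (1 GPa = 1000 uN/um^2).
E = 170 GPa = 170000 uN/um^2
Step 2: Compute t^3 = 3^3 = 27
Step 3: Compute L^3 = 406^3 = 66923416
Step 4: k = 170000 * 43 * 27 / (4 * 66923416)
k = 0.7373 uN/um


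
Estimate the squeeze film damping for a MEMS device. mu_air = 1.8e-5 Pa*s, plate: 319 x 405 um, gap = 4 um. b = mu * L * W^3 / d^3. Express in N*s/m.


Step 1: Convert to SI.
L = 319e-6 m, W = 405e-6 m, d = 4e-6 m
Step 2: W^3 = (405e-6)^3 = 6.64e-11 m^3
Step 3: d^3 = (4e-6)^3 = 6.40e-17 m^3
Step 4: b = 1.8e-5 * 319e-6 * 6.64e-11 / 6.40e-17
b = 5.96e-03 N*s/m


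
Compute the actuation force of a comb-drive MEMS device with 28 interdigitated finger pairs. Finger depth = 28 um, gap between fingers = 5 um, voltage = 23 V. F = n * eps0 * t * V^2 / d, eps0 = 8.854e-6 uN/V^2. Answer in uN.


Step 1: Parameters: n=28, eps0=8.854e-6 uN/V^2, t=28 um, V=23 V, d=5 um
Step 2: V^2 = 529
Step 3: F = 28 * 8.854e-6 * 28 * 529 / 5
F = 0.734 uN


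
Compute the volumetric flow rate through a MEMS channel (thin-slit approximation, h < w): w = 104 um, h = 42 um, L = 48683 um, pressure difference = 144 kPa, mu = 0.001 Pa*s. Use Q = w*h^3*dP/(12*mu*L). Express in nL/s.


Step 1: Convert all dimensions to SI (meters).
w = 104e-6 m, h = 42e-6 m, L = 48683e-6 m, dP = 144e3 Pa
Step 2: Q = w * h^3 * dP / (12 * mu * L)
Q = 104e-6 * (42e-6)^3 * 144e3 / (12 * 0.001 * 48683e-6) = 1.89926307e-09 m^3/s
Step 3: Convert Q from m^3/s to nL/s (1 m^3 = 1e12 nL, so multiply by 1e12).
Q = 1899.263 nL/s


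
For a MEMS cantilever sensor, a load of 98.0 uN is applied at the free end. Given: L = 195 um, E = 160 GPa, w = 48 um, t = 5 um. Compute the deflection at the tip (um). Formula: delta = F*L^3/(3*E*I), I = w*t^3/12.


Step 1: Calculate the second moment of area.
I = w * t^3 / 12 = 48 * 5^3 / 12 = 500.0 um^4
Step 2: Convert E to consistent units (1 GPa = 1000 uN/um^2).
E = 160 GPa = 160000 uN/um^2
Step 3: Calculate tip deflection.
delta = F * L^3 / (3 * E * I)
delta = 98.0 * 195^3 / (3 * 160000 * 500.0)
delta = 3.0277 um


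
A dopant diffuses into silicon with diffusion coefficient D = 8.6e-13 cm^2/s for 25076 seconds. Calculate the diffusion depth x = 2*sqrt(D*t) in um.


Step 1: Compute D*t = 8.6e-13 * 25076 = 2.156536e-08 cm^2
Step 2: sqrt(D*t) = 1.46851e-04 cm
Step 3: x = 2 * 1.46851e-04 cm = 2.93702e-04 cm
Step 4: Convert to um (1 cm = 1e4 um): x = 2.937 um


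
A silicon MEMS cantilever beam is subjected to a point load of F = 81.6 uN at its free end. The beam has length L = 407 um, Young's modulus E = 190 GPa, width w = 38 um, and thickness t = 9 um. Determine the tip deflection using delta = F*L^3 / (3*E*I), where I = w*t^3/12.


Step 1: Calculate the second moment of area.
I = w * t^3 / 12 = 38 * 9^3 / 12 = 2308.5 um^4
Step 2: Convert E to consistent units (1 GPa = 1000 uN/um^2).
E = 190 GPa = 190000 uN/um^2
Step 3: Calculate tip deflection.
delta = F * L^3 / (3 * E * I)
delta = 81.6 * 407^3 / (3 * 190000 * 2308.5)
delta = 4.1809 um


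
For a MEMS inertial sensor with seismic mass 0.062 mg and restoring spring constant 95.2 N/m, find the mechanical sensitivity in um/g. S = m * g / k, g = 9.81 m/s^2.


Step 1: Convert mass: m = 0.062 mg = 6.20e-08 kg
Step 2: S = m * g / k = 6.20e-08 * 9.81 / 95.2
Step 3: S = 6.39e-09 m/g
Step 4: Convert to um/g: S = 0.006 um/g


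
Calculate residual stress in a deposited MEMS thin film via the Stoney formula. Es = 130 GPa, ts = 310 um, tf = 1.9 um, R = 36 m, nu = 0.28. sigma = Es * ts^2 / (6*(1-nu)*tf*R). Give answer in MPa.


Step 1: Compute numerator: Es * ts^2 = 130 * 310^2 = 12493000 (GPa*um^2)
Step 2: Compute denominator (R in um): 6*(1-nu)*tf*R = 6*0.72*1.9*36e6 = 295488000.0 (um^2)
Step 3: sigma (GPa) = 12493000 / 295488000.0 = 4.2279e-02 GPa
Step 4: Convert to MPa (x1000): sigma = 42.3 MPa


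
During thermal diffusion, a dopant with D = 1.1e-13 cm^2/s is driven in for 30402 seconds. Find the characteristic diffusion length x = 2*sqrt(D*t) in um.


Step 1: Compute D*t = 1.1e-13 * 30402 = 3.34422e-09 cm^2
Step 2: sqrt(D*t) = 5.78292e-05 cm
Step 3: x = 2 * 5.78292e-05 cm = 1.156584e-04 cm
Step 4: Convert to um (1 cm = 1e4 um): x = 1.157 um


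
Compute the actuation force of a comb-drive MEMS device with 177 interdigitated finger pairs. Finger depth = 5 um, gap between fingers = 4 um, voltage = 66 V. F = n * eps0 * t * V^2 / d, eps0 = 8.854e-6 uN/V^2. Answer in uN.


Step 1: Parameters: n=177, eps0=8.854e-6 uN/V^2, t=5 um, V=66 V, d=4 um
Step 2: V^2 = 4356
Step 3: F = 177 * 8.854e-6 * 5 * 4356 / 4
F = 8.533 uN


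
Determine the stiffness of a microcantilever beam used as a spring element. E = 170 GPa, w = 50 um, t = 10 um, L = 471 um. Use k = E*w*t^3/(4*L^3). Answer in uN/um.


Step 1: Convert E to consistent units (1 GPa = 1000 uN/um^2).
E = 170 GPa = 170000 uN/um^2
Step 2: Compute t^3 = 10^3 = 1000
Step 3: Compute L^3 = 471^3 = 104487111
Step 4: k = 170000 * 50 * 1000 / (4 * 104487111)
k = 20.3374 uN/um
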